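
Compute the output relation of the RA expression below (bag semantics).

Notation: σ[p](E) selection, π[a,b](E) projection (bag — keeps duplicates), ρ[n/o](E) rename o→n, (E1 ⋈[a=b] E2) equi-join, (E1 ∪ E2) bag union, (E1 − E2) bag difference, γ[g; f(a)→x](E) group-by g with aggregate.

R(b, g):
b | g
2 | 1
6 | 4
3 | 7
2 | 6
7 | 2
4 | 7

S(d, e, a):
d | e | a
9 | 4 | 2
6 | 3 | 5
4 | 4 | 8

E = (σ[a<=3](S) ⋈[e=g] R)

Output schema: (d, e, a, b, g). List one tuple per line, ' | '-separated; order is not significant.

Row counts bottom-up:
  S → 3
  σ[a<=3](S) → 1
  R → 6
  (σ[a<=3](S) ⋈[e=g] R) → 1

== RESULT ==
d | e | a | b | g
9 | 4 | 2 | 6 | 4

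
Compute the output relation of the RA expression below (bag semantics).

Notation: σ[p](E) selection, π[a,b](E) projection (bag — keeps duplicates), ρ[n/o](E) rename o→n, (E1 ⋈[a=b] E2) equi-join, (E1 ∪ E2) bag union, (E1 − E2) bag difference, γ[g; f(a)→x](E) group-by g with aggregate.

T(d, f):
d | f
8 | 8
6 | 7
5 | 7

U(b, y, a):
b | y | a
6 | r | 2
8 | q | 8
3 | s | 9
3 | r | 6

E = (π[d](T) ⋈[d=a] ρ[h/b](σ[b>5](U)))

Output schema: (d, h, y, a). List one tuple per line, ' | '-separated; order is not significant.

Per-node cardinality:
  T → 3
  π[d](T) → 3
  U → 4
  σ[b>5](U) → 2
  ρ[h/b](σ[b>5](U)) → 2
  (π[d](T) ⋈[d=a] ρ[h/b](σ[b>5](U))) → 1

== RESULT ==
d | h | y | a
8 | 8 | q | 8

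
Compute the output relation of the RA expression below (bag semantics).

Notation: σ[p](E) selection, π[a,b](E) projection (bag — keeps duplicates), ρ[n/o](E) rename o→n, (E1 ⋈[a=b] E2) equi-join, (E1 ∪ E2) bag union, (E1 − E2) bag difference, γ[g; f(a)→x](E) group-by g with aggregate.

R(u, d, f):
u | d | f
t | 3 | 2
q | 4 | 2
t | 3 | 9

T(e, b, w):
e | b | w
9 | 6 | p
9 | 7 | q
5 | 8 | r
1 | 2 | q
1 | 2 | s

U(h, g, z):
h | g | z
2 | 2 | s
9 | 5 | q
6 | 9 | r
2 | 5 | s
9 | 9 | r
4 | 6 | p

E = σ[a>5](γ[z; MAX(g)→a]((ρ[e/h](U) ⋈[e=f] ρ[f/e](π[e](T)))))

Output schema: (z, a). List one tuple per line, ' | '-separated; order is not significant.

Subexpression sizes:
  U → 6
  ρ[e/h](U) → 6
  T → 5
  π[e](T) → 5
  ρ[f/e](π[e](T)) → 5
  (ρ[e/h](U) ⋈[e=f] ρ[f/e](π[e](T))) → 4
  γ[z; MAX(g)→a]((ρ[e/h](U) ⋈[e=f] ρ[f/e](π[e](T)))) → 2
  σ[a>5](γ[z; MAX(g)→a]((ρ[e/h](U) ⋈[e=f] ρ[f/e](π[e](T))))) → 1

== RESULT ==
z | a
r | 9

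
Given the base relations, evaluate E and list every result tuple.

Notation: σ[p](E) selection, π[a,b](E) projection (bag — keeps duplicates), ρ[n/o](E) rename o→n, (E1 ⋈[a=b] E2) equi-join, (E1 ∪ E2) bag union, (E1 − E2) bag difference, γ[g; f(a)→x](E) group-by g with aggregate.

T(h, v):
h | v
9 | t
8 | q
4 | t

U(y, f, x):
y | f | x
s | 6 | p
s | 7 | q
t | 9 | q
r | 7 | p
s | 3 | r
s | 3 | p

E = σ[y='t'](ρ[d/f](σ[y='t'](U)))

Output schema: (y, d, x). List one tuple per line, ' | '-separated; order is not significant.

Row counts bottom-up:
  U → 6
  σ[y='t'](U) → 1
  ρ[d/f](σ[y='t'](U)) → 1
  σ[y='t'](ρ[d/f](σ[y='t'](U))) → 1

== RESULT ==
y | d | x
t | 9 | q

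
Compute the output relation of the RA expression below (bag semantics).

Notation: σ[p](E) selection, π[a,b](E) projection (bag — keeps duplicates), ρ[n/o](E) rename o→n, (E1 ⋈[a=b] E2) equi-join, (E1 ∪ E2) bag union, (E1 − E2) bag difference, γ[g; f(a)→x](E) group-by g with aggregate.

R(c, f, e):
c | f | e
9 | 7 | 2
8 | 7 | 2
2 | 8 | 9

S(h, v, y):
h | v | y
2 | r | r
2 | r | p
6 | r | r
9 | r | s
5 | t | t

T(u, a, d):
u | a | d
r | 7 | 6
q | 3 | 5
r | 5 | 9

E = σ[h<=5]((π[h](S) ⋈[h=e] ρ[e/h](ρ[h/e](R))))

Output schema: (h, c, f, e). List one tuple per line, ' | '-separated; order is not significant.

Row counts bottom-up:
  S → 5
  π[h](S) → 5
  R → 3
  ρ[h/e](R) → 3
  ρ[e/h](ρ[h/e](R)) → 3
  (π[h](S) ⋈[h=e] ρ[e/h](ρ[h/e](R))) → 5
  σ[h<=5]((π[h](S) ⋈[h=e] ρ[e/h](ρ[h/e](R)))) → 4

== RESULT ==
h | c | f | e
2 | 8 | 7 | 2
2 | 8 | 7 | 2
2 | 9 | 7 | 2
2 | 9 | 7 | 2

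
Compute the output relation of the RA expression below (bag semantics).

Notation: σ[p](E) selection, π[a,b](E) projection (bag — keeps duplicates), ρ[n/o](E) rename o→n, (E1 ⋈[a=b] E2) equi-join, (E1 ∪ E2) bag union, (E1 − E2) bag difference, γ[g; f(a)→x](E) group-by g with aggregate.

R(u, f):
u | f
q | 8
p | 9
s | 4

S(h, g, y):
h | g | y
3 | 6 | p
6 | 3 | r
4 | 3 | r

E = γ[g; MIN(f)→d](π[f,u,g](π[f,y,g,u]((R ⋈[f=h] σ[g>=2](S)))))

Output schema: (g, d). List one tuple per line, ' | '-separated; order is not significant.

Row counts bottom-up:
  R → 3
  S → 3
  σ[g>=2](S) → 3
  (R ⋈[f=h] σ[g>=2](S)) → 1
  π[f,y,g,u]((R ⋈[f=h] σ[g>=2](S))) → 1
  π[f,u,g](π[f,y,g,u]((R ⋈[f=h] σ[g>=2](S)))) → 1
  γ[g; MIN(f)→d](π[f,u,g](π[f,y,g,u]((R ⋈[f=h] σ[g>=2](S))))) → 1

== RESULT ==
g | d
3 | 4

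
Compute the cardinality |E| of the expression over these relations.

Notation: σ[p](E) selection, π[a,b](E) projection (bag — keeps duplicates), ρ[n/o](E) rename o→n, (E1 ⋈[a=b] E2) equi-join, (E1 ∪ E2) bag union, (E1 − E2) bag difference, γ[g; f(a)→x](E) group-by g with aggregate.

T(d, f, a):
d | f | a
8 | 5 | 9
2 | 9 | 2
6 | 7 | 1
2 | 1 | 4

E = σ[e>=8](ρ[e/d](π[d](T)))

Stepwise |·|:
  T → 4
  π[d](T) → 4
  ρ[e/d](π[d](T)) → 4
  σ[e>=8](ρ[e/d](π[d](T))) → 1

|E| = 1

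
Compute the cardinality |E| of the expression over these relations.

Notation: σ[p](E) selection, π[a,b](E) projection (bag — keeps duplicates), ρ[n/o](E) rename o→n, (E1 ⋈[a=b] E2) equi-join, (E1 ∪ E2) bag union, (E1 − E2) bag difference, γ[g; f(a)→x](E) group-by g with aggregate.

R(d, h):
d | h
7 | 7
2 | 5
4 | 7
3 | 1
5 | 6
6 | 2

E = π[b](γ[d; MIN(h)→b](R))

Stepwise |·|:
  R → 6
  γ[d; MIN(h)→b](R) → 6
  π[b](γ[d; MIN(h)→b](R)) → 6

|E| = 6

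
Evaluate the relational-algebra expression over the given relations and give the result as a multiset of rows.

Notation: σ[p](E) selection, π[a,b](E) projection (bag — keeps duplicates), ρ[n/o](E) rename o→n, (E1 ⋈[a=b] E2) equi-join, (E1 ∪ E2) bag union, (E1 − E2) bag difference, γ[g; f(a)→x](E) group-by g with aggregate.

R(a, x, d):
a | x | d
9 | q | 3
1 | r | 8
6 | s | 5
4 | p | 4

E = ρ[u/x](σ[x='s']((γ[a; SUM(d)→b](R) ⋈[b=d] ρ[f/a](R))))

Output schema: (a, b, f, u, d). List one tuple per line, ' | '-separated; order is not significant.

Subexpression sizes:
  R → 4
  γ[a; SUM(d)→b](R) → 4
  R → 4
  ρ[f/a](R) → 4
  (γ[a; SUM(d)→b](R) ⋈[b=d] ρ[f/a](R)) → 4
  σ[x='s']((γ[a; SUM(d)→b](R) ⋈[b=d] ρ[f/a](R))) → 1
  ρ[u/x](σ[x='s']((γ[a; SUM(d)→b](R) ⋈[b=d] ρ[f/a](R)))) → 1

== RESULT ==
a | b | f | u | d
6 | 5 | 6 | s | 5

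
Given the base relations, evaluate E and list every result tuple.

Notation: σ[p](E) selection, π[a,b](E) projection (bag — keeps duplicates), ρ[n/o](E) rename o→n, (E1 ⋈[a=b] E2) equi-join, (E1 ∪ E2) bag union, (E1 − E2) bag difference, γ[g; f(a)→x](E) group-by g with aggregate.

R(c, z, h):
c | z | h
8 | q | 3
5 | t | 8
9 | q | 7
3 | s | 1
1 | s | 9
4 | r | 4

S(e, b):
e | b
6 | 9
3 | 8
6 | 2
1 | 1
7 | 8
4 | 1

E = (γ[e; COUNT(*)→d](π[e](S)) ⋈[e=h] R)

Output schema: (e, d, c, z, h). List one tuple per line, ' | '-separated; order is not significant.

Row counts bottom-up:
  S → 6
  π[e](S) → 6
  γ[e; COUNT(*)→d](π[e](S)) → 5
  R → 6
  (γ[e; COUNT(*)→d](π[e](S)) ⋈[e=h] R) → 4

== RESULT ==
e | d | c | z | h
1 | 1 | 3 | s | 1
3 | 1 | 8 | q | 3
4 | 1 | 4 | r | 4
7 | 1 | 9 | q | 7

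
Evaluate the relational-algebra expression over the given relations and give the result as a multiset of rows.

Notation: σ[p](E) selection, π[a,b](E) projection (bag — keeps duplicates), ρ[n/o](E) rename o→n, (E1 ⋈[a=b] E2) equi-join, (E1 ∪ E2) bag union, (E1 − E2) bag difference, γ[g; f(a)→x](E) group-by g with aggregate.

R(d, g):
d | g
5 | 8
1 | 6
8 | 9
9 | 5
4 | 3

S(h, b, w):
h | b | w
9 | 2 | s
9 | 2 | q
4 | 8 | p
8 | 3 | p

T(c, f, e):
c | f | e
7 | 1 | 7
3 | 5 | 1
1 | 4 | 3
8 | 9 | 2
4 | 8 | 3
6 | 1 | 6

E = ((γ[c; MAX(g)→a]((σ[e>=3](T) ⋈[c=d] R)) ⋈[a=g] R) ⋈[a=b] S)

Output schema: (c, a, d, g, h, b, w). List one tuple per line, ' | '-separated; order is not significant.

Subexpression sizes:
  T → 6
  σ[e>=3](T) → 4
  R → 5
  (σ[e>=3](T) ⋈[c=d] R) → 2
  γ[c; MAX(g)→a]((σ[e>=3](T) ⋈[c=d] R)) → 2
  R → 5
  (γ[c; MAX(g)→a]((σ[e>=3](T) ⋈[c=d] R)) ⋈[a=g] R) → 2
  S → 4
  ((γ[c; MAX(g)→a]((σ[e>=3](T) ⋈[c=d] R)) ⋈[a=g] R) ⋈[a=b] S) → 1

== RESULT ==
c | a | d | g | h | b | w
4 | 3 | 4 | 3 | 8 | 3 | p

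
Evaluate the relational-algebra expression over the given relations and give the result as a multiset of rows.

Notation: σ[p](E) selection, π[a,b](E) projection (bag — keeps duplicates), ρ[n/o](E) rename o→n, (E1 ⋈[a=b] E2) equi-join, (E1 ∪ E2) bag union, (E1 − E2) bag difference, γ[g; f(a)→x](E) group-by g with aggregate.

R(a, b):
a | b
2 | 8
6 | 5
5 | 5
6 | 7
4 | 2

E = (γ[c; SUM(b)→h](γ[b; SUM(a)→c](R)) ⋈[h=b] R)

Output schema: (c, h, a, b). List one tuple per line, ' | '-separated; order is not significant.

Per-node cardinality:
  R → 5
  γ[b; SUM(a)→c](R) → 4
  γ[c; SUM(b)→h](γ[b; SUM(a)→c](R)) → 4
  R → 5
  (γ[c; SUM(b)→h](γ[b; SUM(a)→c](R)) ⋈[h=b] R) → 5

== RESULT ==
c | h | a | b
2 | 8 | 2 | 8
4 | 2 | 4 | 2
6 | 7 | 6 | 7
11 | 5 | 5 | 5
11 | 5 | 6 | 5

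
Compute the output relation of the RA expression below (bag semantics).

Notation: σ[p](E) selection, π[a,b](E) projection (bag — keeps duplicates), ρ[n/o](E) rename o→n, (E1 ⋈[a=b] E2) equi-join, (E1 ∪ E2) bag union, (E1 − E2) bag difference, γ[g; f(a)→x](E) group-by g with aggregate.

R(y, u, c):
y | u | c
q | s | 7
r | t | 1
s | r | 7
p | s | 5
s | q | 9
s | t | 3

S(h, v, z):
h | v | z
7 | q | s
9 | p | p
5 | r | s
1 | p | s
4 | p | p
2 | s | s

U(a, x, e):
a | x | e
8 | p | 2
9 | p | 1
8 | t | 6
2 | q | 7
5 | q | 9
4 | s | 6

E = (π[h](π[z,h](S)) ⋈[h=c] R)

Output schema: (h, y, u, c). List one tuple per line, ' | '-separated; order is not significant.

Row counts bottom-up:
  S → 6
  π[z,h](S) → 6
  π[h](π[z,h](S)) → 6
  R → 6
  (π[h](π[z,h](S)) ⋈[h=c] R) → 5

== RESULT ==
h | y | u | c
1 | r | t | 1
5 | p | s | 5
7 | q | s | 7
7 | s | r | 7
9 | s | q | 9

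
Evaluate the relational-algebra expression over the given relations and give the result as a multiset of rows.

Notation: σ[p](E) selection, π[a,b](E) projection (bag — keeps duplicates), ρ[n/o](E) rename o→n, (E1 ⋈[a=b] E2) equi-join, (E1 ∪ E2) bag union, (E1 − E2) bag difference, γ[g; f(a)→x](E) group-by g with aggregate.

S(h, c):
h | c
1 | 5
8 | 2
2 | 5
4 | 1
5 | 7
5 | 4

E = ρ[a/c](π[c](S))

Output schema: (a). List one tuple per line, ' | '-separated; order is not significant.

Row counts bottom-up:
  S → 6
  π[c](S) → 6
  ρ[a/c](π[c](S)) → 6

== RESULT ==
a
1
2
4
5
5
7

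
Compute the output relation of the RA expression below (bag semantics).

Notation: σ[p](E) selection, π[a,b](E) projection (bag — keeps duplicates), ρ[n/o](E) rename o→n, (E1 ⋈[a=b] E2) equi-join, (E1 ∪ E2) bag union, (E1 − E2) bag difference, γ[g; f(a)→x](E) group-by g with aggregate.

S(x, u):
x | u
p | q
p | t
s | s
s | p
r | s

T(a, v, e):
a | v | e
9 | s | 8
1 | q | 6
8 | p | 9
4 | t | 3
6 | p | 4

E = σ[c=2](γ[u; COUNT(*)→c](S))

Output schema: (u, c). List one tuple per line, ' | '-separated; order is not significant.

Row counts bottom-up:
  S → 5
  γ[u; COUNT(*)→c](S) → 4
  σ[c=2](γ[u; COUNT(*)→c](S)) → 1

== RESULT ==
u | c
s | 2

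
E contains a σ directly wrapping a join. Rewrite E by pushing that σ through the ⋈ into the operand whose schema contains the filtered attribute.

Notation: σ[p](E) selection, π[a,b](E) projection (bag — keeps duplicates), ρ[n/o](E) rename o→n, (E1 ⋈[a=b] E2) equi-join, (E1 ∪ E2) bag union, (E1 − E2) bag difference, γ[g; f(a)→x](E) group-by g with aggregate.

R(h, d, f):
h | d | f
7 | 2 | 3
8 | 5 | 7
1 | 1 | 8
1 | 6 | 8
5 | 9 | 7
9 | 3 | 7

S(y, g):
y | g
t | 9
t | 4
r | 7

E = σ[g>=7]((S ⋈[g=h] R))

σ filters on g, owned by the left side.
E' = (σ[g>=7](S) ⋈[g=h] R)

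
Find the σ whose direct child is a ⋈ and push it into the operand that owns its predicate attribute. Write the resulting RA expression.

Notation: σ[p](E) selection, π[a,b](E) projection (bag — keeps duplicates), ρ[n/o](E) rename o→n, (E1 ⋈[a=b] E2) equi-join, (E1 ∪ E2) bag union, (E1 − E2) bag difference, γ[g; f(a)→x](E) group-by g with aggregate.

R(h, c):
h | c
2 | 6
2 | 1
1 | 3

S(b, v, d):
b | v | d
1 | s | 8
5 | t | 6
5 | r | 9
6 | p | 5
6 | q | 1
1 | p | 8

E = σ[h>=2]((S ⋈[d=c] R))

σ filters on h, owned by the right side.
E' = (S ⋈[d=c] σ[h>=2](R))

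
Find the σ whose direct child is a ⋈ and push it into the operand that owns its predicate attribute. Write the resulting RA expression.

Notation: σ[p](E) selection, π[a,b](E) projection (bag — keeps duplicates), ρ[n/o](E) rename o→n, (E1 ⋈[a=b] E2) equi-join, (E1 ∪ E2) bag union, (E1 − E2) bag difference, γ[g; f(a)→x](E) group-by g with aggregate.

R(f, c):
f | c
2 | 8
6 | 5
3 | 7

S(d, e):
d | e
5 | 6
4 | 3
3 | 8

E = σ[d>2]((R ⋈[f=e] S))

σ filters on d, owned by the right side.
E' = (R ⋈[f=e] σ[d>2](S))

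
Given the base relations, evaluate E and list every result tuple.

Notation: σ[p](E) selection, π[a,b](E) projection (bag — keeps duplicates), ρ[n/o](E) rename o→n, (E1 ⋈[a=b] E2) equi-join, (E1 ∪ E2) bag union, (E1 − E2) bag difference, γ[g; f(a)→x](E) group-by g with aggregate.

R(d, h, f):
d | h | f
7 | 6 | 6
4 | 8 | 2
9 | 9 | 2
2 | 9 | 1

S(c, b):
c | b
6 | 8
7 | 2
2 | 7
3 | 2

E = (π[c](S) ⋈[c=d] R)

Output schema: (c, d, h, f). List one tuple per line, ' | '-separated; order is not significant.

Stepwise |·|:
  S → 4
  π[c](S) → 4
  R → 4
  (π[c](S) ⋈[c=d] R) → 2

== RESULT ==
c | d | h | f
2 | 2 | 9 | 1
7 | 7 | 6 | 6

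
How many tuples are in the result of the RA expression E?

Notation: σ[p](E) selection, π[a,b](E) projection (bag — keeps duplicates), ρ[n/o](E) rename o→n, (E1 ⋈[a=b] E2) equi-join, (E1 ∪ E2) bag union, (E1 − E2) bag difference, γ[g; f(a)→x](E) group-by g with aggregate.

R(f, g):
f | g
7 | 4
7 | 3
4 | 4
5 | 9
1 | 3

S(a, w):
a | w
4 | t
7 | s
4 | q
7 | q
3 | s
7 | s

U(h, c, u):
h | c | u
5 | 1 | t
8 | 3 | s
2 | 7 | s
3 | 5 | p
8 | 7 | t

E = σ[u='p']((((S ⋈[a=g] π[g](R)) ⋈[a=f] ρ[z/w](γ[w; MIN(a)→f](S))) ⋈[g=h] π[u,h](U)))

Subexpression sizes:
  S → 6
  R → 5
  π[g](R) → 5
  (S ⋈[a=g] π[g](R)) → 6
  S → 6
  γ[w; MIN(a)→f](S) → 3
  ρ[z/w](γ[w; MIN(a)→f](S)) → 3
  ((S ⋈[a=g] π[g](R)) ⋈[a=f] ρ[z/w](γ[w; MIN(a)→f](S))) → 10
  U → 5
  π[u,h](U) → 5
  (((S ⋈[a=g] π[g](R)) ⋈[a=f] ρ[z/w](γ[w; MIN(a)→f](S))) ⋈[g=h] π[u,h](U)) → 2
  σ[u='p']((((S ⋈[a=g] π[g](R)) ⋈[a=f] ρ[z/w](γ[w; MIN(a)→f](S))) ⋈[g=h] π[u,h](U))) → 2

|E| = 2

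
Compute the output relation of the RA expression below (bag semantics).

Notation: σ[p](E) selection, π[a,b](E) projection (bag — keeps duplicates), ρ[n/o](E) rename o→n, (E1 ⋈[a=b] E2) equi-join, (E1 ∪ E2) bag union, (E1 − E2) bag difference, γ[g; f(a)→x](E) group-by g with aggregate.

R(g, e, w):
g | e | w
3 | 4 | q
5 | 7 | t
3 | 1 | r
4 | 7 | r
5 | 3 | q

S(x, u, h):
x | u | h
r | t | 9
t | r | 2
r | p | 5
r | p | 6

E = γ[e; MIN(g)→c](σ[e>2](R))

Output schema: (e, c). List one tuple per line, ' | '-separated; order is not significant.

Stepwise |·|:
  R → 5
  σ[e>2](R) → 4
  γ[e; MIN(g)→c](σ[e>2](R)) → 3

== RESULT ==
e | c
3 | 5
4 | 3
7 | 4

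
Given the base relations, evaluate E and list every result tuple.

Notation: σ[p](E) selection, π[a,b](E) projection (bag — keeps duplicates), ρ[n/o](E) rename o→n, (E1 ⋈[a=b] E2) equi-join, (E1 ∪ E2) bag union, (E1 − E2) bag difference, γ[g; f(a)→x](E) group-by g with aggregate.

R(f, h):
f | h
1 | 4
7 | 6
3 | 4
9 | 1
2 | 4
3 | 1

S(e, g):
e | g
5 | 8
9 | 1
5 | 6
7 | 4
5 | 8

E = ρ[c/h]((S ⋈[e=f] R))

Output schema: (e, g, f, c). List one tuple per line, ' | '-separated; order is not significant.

Row counts bottom-up:
  S → 5
  R → 6
  (S ⋈[e=f] R) → 2
  ρ[c/h]((S ⋈[e=f] R)) → 2

== RESULT ==
e | g | f | c
7 | 4 | 7 | 6
9 | 1 | 9 | 1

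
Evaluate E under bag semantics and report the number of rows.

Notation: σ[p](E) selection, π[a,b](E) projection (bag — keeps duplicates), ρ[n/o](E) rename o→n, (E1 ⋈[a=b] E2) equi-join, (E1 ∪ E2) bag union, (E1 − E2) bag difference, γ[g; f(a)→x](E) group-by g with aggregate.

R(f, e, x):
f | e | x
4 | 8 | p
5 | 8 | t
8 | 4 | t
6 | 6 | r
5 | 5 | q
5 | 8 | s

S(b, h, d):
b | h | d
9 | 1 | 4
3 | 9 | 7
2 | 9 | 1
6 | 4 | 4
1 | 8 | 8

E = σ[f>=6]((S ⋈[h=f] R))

Per-node cardinality:
  S → 5
  R → 6
  (S ⋈[h=f] R) → 2
  σ[f>=6]((S ⋈[h=f] R)) → 1

|E| = 1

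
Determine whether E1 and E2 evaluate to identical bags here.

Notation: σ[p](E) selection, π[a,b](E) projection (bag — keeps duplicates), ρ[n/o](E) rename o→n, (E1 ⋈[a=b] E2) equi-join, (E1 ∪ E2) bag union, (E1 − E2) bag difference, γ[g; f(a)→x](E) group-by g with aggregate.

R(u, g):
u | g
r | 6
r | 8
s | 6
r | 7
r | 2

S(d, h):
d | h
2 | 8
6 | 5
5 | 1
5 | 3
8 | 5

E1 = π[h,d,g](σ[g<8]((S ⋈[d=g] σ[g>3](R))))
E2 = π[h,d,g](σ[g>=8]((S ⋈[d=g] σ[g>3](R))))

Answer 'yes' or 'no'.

E1 per-node cardinality:
  S → 5
  R → 5
  σ[g>3](R) → 4
  (S ⋈[d=g] σ[g>3](R)) → 3
  σ[g<8]((S ⋈[d=g] σ[g>3](R))) → 2
  π[h,d,g](σ[g<8]((S ⋈[d=g] σ[g>3](R)))) → 2
E2 per-node cardinality:
  S → 5
  R → 5
  σ[g>3](R) → 4
  (S ⋈[d=g] σ[g>3](R)) → 3
  σ[g>=8]((S ⋈[d=g] σ[g>3](R))) → 1
  π[h,d,g](σ[g>=8]((S ⋈[d=g] σ[g>3](R)))) → 1

E1 result:
h | d | g
5 | 6 | 6
5 | 6 | 6
E2 result:
h | d | g
5 | 8 | 8
Witness: (5, 6, 6) appears 2× in E1 but 0× in E2.

no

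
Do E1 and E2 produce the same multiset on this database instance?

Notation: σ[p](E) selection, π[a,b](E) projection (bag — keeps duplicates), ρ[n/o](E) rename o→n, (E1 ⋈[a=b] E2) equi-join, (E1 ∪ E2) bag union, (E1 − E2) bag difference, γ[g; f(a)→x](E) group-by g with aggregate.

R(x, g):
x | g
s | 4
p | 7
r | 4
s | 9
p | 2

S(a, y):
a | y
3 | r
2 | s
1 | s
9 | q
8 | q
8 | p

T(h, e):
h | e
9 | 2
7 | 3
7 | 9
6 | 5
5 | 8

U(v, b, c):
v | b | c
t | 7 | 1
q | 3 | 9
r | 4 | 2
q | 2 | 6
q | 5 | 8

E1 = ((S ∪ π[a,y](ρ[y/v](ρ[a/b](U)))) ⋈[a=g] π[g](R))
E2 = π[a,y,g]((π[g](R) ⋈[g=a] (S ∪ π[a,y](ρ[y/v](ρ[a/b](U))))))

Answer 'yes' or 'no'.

E1 stepwise |·|:
  S → 6
  U → 5
  ρ[a/b](U) → 5
  ρ[y/v](ρ[a/b](U)) → 5
  π[a,y](ρ[y/v](ρ[a/b](U))) → 5
  (S ∪ π[a,y](ρ[y/v](ρ[a/b](U)))) → 11
  R → 5
  π[g](R) → 5
  ((S ∪ π[a,y](ρ[y/v](ρ[a/b](U)))) ⋈[a=g] π[g](R)) → 6
E2 stepwise |·|:
  R → 5
  π[g](R) → 5
  S → 6
  U → 5
  ρ[a/b](U) → 5
  ρ[y/v](ρ[a/b](U)) → 5
  π[a,y](ρ[y/v](ρ[a/b](U))) → 5
  (S ∪ π[a,y](ρ[y/v](ρ[a/b](U)))) → 11
  (π[g](R) ⋈[g=a] (S ∪ π[a,y](ρ[y/v](ρ[a/b](U))))) → 6
  π[a,y,g]((π[g](R) ⋈[g=a] (S ∪ π[a,y](ρ[y/v](ρ[a/b](U)))))) → 6

E1 and E2 produce the same multiset:
a | y | g
2 | q | 2
2 | s | 2
4 | r | 4
4 | r | 4
7 | t | 7
9 | q | 9

yes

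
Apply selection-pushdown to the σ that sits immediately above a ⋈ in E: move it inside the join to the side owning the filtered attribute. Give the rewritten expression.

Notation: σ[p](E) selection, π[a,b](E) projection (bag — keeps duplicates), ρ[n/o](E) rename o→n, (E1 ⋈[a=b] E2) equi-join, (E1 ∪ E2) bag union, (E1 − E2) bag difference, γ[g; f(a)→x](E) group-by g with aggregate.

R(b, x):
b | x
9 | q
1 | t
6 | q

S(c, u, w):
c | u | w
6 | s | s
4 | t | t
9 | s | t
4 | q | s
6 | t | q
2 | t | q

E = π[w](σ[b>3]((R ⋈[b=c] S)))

σ filters on b, owned by the left side.
E' = π[w]((σ[b>3](R) ⋈[b=c] S))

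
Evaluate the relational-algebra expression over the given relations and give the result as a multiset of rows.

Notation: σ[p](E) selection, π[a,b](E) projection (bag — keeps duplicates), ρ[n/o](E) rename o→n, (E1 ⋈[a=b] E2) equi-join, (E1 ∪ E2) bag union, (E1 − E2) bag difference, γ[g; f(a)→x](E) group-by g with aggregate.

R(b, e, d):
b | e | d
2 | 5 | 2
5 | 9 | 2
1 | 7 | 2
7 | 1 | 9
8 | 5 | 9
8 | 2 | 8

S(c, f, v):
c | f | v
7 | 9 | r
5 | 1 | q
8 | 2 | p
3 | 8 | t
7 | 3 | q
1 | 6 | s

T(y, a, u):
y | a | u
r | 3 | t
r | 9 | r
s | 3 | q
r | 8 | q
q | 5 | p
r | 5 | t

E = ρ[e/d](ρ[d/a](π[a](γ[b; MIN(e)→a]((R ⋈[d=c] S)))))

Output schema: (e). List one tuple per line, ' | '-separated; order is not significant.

Subexpression sizes:
  R → 6
  S → 6
  (R ⋈[d=c] S) → 1
  γ[b; MIN(e)→a]((R ⋈[d=c] S)) → 1
  π[a](γ[b; MIN(e)→a]((R ⋈[d=c] S))) → 1
  ρ[d/a](π[a](γ[b; MIN(e)→a]((R ⋈[d=c] S)))) → 1
  ρ[e/d](ρ[d/a](π[a](γ[b; MIN(e)→a]((R ⋈[d=c] S))))) → 1

== RESULT ==
e
2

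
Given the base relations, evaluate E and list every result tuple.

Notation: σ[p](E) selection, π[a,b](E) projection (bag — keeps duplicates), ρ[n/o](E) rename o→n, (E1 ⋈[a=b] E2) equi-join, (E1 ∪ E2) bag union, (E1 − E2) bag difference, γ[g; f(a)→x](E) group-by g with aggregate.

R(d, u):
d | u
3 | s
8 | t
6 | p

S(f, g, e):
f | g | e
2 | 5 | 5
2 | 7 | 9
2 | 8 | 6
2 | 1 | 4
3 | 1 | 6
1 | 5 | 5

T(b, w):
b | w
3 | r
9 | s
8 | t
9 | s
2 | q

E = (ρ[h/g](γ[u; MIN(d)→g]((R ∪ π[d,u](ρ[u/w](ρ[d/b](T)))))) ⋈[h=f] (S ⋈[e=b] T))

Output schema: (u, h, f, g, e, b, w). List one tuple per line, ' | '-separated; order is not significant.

Per-node cardinality:
  R → 3
  T → 5
  ρ[d/b](T) → 5
  ρ[u/w](ρ[d/b](T)) → 5
  π[d,u](ρ[u/w](ρ[d/b](T))) → 5
  (R ∪ π[d,u](ρ[u/w](ρ[d/b](T)))) → 8
  γ[u; MIN(d)→g]((R ∪ π[d,u](ρ[u/w](ρ[d/b](T))))) → 5
  ρ[h/g](γ[u; MIN(d)→g]((R ∪ π[d,u](ρ[u/w](ρ[d/b](T)))))) → 5
  S → 6
  T → 5
  (S ⋈[e=b] T) → 2
  (ρ[h/g](γ[u; MIN(d)→g]((R ∪ π[d,u](ρ[u/w](ρ[d/b](T)))))) ⋈[h=f] (S ⋈[e=b] T)) → 2

== RESULT ==
u | h | f | g | e | b | w
q | 2 | 2 | 7 | 9 | 9 | s
q | 2 | 2 | 7 | 9 | 9 | s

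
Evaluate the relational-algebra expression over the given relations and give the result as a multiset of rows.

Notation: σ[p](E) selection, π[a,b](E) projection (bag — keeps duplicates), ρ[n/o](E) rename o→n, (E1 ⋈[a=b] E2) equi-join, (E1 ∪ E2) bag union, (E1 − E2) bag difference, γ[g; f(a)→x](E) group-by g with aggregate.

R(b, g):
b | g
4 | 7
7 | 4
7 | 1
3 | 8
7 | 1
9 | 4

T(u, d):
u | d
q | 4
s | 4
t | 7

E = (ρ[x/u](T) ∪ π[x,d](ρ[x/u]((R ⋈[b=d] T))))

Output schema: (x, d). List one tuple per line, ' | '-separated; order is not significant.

Row counts bottom-up:
  T → 3
  ρ[x/u](T) → 3
  R → 6
  T → 3
  (R ⋈[b=d] T) → 5
  ρ[x/u]((R ⋈[b=d] T)) → 5
  π[x,d](ρ[x/u]((R ⋈[b=d] T))) → 5
  (ρ[x/u](T) ∪ π[x,d](ρ[x/u]((R ⋈[b=d] T)))) → 8

== RESULT ==
x | d
q | 4
q | 4
s | 4
s | 4
t | 7
t | 7
t | 7
t | 7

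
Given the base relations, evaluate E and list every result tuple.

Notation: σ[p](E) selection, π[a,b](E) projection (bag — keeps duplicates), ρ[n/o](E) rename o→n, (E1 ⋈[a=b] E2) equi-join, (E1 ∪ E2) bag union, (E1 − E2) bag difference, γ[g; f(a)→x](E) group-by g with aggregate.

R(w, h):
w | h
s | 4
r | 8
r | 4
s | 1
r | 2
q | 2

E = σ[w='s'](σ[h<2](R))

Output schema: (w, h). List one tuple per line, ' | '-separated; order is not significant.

Subexpression sizes:
  R → 6
  σ[h<2](R) → 1
  σ[w='s'](σ[h<2](R)) → 1

== RESULT ==
w | h
s | 1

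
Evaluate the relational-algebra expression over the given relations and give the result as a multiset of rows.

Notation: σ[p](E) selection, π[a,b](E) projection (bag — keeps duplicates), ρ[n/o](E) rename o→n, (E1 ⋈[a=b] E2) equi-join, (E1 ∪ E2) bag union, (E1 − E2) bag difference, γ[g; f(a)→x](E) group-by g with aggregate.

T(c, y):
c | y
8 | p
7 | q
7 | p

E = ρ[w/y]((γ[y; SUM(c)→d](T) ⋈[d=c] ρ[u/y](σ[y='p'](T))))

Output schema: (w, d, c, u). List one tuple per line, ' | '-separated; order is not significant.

Subexpression sizes:
  T → 3
  γ[y; SUM(c)→d](T) → 2
  T → 3
  σ[y='p'](T) → 2
  ρ[u/y](σ[y='p'](T)) → 2
  (γ[y; SUM(c)→d](T) ⋈[d=c] ρ[u/y](σ[y='p'](T))) → 1
  ρ[w/y]((γ[y; SUM(c)→d](T) ⋈[d=c] ρ[u/y](σ[y='p'](T)))) → 1

== RESULT ==
w | d | c | u
q | 7 | 7 | p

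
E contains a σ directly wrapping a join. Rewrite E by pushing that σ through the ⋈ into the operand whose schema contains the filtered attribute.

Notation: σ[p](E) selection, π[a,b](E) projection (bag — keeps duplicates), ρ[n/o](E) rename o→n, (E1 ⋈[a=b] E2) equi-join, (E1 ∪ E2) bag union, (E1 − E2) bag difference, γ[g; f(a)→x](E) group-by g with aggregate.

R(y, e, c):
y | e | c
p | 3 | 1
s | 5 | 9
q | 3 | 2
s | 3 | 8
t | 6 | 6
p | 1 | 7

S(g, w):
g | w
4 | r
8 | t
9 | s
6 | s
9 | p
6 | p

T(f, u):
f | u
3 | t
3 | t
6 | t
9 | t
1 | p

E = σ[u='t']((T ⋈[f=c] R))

σ filters on u, owned by the left side.
E' = (σ[u='t'](T) ⋈[f=c] R)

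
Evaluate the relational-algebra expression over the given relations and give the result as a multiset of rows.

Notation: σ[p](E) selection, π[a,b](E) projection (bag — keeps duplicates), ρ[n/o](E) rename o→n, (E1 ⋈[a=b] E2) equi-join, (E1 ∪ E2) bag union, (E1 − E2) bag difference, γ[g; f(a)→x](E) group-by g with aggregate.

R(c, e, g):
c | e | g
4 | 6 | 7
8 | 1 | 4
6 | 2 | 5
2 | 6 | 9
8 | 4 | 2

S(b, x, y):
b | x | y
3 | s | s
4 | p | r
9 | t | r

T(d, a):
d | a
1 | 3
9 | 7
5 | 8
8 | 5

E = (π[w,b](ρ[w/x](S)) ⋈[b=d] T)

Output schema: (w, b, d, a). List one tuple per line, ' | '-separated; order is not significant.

Subexpression sizes:
  S → 3
  ρ[w/x](S) → 3
  π[w,b](ρ[w/x](S)) → 3
  T → 4
  (π[w,b](ρ[w/x](S)) ⋈[b=d] T) → 1

== RESULT ==
w | b | d | a
t | 9 | 9 | 7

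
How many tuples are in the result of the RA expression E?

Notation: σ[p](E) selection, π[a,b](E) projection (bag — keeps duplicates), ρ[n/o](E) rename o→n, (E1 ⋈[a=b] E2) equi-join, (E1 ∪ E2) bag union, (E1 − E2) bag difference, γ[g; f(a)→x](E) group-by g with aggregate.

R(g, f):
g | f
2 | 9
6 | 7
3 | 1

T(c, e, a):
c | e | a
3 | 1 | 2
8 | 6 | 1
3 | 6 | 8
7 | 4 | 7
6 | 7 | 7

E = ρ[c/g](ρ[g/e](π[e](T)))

Stepwise |·|:
  T → 5
  π[e](T) → 5
  ρ[g/e](π[e](T)) → 5
  ρ[c/g](ρ[g/e](π[e](T))) → 5

|E| = 5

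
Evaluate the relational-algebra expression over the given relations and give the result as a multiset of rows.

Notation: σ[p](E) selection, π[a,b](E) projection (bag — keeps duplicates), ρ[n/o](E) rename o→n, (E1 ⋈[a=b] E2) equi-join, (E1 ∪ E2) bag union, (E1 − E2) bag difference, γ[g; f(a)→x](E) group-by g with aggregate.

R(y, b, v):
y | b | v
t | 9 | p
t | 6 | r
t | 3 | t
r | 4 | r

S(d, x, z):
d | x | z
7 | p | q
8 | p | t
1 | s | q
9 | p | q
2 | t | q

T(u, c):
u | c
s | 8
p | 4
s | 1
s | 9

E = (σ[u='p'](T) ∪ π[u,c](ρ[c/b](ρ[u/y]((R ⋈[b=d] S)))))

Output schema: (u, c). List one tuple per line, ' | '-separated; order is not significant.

Row counts bottom-up:
  T → 4
  σ[u='p'](T) → 1
  R → 4
  S → 5
  (R ⋈[b=d] S) → 1
  ρ[u/y]((R ⋈[b=d] S)) → 1
  ρ[c/b](ρ[u/y]((R ⋈[b=d] S))) → 1
  π[u,c](ρ[c/b](ρ[u/y]((R ⋈[b=d] S)))) → 1
  (σ[u='p'](T) ∪ π[u,c](ρ[c/b](ρ[u/y]((R ⋈[b=d] S))))) → 2

== RESULT ==
u | c
p | 4
t | 9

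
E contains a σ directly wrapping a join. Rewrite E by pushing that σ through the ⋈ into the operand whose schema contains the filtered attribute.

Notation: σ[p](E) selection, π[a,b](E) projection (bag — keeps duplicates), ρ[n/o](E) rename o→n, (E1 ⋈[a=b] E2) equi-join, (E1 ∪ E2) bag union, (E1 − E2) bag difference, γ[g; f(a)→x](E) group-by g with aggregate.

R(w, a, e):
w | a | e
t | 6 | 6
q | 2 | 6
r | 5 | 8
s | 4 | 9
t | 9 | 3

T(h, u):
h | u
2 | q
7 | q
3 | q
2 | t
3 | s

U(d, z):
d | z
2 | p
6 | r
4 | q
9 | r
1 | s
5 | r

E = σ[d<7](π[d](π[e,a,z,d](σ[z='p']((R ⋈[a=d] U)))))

σ filters on z, owned by the right side.
E' = σ[d<7](π[d](π[e,a,z,d]((R ⋈[a=d] σ[z='p'](U)))))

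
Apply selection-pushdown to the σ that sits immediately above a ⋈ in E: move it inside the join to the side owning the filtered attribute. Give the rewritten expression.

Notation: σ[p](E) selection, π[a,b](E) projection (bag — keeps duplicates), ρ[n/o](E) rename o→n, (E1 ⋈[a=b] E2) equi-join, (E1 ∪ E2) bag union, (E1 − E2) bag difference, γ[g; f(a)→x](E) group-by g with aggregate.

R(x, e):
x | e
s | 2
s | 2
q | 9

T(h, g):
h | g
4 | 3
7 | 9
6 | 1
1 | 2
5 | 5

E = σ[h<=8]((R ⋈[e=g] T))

σ filters on h, owned by the right side.
E' = (R ⋈[e=g] σ[h<=8](T))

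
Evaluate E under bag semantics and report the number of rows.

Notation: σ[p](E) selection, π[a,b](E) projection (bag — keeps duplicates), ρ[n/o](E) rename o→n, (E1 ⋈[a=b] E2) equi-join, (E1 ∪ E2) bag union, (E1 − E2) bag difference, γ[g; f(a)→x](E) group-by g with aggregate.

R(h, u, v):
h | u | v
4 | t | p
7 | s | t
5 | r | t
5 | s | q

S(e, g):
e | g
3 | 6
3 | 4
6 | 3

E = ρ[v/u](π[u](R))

Stepwise |·|:
  R → 4
  π[u](R) → 4
  ρ[v/u](π[u](R)) → 4

|E| = 4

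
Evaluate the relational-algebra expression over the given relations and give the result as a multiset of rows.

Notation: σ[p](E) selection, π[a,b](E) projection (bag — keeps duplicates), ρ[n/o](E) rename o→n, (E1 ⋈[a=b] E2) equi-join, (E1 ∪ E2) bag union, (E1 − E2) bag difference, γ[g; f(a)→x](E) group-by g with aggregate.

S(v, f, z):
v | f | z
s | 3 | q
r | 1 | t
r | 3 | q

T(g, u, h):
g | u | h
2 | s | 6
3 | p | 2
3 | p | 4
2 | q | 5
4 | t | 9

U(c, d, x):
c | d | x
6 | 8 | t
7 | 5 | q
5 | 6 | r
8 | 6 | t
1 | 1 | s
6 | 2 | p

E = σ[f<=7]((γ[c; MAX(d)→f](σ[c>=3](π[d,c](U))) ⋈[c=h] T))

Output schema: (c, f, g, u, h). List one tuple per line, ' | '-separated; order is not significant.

Subexpression sizes:
  U → 6
  π[d,c](U) → 6
  σ[c>=3](π[d,c](U)) → 5
  γ[c; MAX(d)→f](σ[c>=3](π[d,c](U))) → 4
  T → 5
  (γ[c; MAX(d)→f](σ[c>=3](π[d,c](U))) ⋈[c=h] T) → 2
  σ[f<=7]((γ[c; MAX(d)→f](σ[c>=3](π[d,c](U))) ⋈[c=h] T)) → 1

== RESULT ==
c | f | g | u | h
5 | 6 | 2 | q | 5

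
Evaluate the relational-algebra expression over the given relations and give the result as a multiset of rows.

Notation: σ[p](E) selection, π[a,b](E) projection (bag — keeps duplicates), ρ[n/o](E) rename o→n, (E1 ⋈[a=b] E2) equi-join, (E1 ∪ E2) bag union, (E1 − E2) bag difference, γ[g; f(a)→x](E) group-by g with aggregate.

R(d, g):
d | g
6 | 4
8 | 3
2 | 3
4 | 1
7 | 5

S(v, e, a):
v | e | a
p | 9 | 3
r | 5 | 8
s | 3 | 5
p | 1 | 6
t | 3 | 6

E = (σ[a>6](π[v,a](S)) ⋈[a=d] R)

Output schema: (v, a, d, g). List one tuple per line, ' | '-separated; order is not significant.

Per-node cardinality:
  S → 5
  π[v,a](S) → 5
  σ[a>6](π[v,a](S)) → 1
  R → 5
  (σ[a>6](π[v,a](S)) ⋈[a=d] R) → 1

== RESULT ==
v | a | d | g
r | 8 | 8 | 3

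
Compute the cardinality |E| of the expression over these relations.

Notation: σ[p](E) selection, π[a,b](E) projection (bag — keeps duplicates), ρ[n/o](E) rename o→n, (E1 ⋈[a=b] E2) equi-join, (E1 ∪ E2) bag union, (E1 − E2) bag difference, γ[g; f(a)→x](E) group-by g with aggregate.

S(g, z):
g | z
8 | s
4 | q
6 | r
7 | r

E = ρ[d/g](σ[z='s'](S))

Row counts bottom-up:
  S → 4
  σ[z='s'](S) → 1
  ρ[d/g](σ[z='s'](S)) → 1

|E| = 1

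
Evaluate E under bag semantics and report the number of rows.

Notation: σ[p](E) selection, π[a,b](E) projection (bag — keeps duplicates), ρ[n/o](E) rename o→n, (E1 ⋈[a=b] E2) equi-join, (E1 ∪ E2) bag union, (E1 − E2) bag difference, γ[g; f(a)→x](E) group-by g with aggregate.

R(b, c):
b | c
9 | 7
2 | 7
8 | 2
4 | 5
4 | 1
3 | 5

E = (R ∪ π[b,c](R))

Subexpression sizes:
  R → 6
  R → 6
  π[b,c](R) → 6
  (R ∪ π[b,c](R)) → 12

|E| = 12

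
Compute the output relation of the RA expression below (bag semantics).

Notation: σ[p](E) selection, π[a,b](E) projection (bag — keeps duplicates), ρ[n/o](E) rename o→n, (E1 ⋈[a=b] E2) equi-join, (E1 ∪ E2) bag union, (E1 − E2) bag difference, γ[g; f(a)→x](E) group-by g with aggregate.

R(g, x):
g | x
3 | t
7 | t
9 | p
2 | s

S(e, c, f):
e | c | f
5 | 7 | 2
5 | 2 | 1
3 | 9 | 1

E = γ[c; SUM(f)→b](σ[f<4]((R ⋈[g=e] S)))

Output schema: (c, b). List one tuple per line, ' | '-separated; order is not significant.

Stepwise |·|:
  R → 4
  S → 3
  (R ⋈[g=e] S) → 1
  σ[f<4]((R ⋈[g=e] S)) → 1
  γ[c; SUM(f)→b](σ[f<4]((R ⋈[g=e] S))) → 1

== RESULT ==
c | b
9 | 1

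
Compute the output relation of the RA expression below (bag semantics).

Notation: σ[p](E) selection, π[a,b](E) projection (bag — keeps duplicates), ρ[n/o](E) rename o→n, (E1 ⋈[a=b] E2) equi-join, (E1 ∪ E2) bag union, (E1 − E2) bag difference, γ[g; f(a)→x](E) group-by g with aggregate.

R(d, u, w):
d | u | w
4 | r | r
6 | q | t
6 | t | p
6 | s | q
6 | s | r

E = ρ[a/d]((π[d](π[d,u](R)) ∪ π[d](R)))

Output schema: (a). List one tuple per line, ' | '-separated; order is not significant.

Subexpression sizes:
  R → 5
  π[d,u](R) → 5
  π[d](π[d,u](R)) → 5
  R → 5
  π[d](R) → 5
  (π[d](π[d,u](R)) ∪ π[d](R)) → 10
  ρ[a/d]((π[d](π[d,u](R)) ∪ π[d](R))) → 10

== RESULT ==
a
4
4
6
6
6
6
6
6
6
6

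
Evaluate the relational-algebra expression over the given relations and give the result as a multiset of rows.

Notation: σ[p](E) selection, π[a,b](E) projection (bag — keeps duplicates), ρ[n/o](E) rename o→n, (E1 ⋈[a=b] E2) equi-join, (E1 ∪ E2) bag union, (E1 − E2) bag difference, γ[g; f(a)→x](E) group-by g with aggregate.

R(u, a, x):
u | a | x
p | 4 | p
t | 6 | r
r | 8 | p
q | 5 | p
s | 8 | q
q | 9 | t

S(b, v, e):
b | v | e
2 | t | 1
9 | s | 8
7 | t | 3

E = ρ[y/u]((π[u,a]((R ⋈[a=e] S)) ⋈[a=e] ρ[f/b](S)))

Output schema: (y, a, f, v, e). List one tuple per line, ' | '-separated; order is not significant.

Subexpression sizes:
  R → 6
  S → 3
  (R ⋈[a=e] S) → 2
  π[u,a]((R ⋈[a=e] S)) → 2
  S → 3
  ρ[f/b](S) → 3
  (π[u,a]((R ⋈[a=e] S)) ⋈[a=e] ρ[f/b](S)) → 2
  ρ[y/u]((π[u,a]((R ⋈[a=e] S)) ⋈[a=e] ρ[f/b](S))) → 2

== RESULT ==
y | a | f | v | e
r | 8 | 9 | s | 8
s | 8 | 9 | s | 8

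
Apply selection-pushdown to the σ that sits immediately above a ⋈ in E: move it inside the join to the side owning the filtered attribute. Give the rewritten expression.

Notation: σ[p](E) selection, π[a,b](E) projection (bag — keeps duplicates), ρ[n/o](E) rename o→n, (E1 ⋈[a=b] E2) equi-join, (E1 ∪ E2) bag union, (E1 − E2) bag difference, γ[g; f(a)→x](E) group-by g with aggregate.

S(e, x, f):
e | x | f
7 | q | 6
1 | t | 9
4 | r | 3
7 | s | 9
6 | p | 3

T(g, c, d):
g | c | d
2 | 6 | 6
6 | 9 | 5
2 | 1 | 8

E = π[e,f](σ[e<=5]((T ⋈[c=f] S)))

σ filters on e, owned by the right side.
E' = π[e,f]((T ⋈[c=f] σ[e<=5](S)))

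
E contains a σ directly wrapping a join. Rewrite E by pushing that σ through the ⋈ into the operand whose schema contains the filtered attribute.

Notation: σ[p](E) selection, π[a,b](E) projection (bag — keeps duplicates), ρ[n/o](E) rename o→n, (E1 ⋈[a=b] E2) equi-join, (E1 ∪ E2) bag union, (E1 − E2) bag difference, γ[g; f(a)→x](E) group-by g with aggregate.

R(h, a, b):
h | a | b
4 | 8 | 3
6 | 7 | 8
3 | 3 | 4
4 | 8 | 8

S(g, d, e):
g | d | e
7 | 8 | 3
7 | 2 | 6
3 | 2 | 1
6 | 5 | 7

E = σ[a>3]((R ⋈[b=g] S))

σ filters on a, owned by the left side.
E' = (σ[a>3](R) ⋈[b=g] S)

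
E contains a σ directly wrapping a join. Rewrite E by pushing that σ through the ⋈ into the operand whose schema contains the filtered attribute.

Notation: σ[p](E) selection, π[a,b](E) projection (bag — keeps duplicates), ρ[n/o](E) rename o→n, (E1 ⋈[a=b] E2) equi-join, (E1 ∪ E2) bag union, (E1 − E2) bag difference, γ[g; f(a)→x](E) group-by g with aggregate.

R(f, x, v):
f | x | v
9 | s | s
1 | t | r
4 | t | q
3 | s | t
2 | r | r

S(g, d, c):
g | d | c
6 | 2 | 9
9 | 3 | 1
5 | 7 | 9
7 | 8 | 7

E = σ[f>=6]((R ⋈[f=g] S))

σ filters on f, owned by the left side.
E' = (σ[f>=6](R) ⋈[f=g] S)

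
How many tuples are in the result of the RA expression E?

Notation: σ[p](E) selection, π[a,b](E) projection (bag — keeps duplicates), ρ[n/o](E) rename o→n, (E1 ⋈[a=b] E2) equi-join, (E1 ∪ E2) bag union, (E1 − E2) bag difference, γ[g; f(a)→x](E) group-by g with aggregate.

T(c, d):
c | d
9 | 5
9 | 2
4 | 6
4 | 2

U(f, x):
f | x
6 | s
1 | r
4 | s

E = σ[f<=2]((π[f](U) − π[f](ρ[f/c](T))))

Subexpression sizes:
  U → 3
  π[f](U) → 3
  T → 4
  ρ[f/c](T) → 4
  π[f](ρ[f/c](T)) → 4
  (π[f](U) − π[f](ρ[f/c](T))) → 2
  σ[f<=2]((π[f](U) − π[f](ρ[f/c](T)))) → 1

|E| = 1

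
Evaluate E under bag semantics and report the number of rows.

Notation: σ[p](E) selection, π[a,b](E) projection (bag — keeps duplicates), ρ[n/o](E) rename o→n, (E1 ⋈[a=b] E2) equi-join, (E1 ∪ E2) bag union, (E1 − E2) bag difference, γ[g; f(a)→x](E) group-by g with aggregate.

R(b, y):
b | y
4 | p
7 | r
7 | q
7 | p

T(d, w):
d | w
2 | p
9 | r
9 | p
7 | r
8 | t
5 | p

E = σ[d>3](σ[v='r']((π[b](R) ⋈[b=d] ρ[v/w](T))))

Per-node cardinality:
  R → 4
  π[b](R) → 4
  T → 6
  ρ[v/w](T) → 6
  (π[b](R) ⋈[b=d] ρ[v/w](T)) → 3
  σ[v='r']((π[b](R) ⋈[b=d] ρ[v/w](T))) → 3
  σ[d>3](σ[v='r']((π[b](R) ⋈[b=d] ρ[v/w](T)))) → 3

|E| = 3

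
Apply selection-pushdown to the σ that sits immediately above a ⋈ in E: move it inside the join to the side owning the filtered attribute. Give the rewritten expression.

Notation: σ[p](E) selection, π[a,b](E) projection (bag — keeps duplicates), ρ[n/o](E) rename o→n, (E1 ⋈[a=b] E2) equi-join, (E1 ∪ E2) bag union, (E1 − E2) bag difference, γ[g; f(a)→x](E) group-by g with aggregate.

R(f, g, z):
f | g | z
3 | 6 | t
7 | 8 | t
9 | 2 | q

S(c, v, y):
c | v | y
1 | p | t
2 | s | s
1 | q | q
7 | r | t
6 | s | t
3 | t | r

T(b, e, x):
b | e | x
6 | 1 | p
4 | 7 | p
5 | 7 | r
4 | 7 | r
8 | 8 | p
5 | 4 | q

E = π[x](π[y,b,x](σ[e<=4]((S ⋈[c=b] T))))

σ filters on e, owned by the right side.
E' = π[x](π[y,b,x]((S ⋈[c=b] σ[e<=4](T))))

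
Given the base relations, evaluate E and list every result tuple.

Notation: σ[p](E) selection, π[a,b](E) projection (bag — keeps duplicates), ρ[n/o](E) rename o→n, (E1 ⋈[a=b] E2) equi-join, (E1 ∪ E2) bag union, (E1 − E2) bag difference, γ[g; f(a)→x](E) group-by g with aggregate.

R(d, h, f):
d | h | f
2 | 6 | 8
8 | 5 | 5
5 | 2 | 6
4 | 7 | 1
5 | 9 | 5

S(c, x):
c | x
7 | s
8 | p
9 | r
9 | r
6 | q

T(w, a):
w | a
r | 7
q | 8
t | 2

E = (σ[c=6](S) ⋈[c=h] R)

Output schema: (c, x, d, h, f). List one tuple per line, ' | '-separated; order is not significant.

Row counts bottom-up:
  S → 5
  σ[c=6](S) → 1
  R → 5
  (σ[c=6](S) ⋈[c=h] R) → 1

== RESULT ==
c | x | d | h | f
6 | q | 2 | 6 | 8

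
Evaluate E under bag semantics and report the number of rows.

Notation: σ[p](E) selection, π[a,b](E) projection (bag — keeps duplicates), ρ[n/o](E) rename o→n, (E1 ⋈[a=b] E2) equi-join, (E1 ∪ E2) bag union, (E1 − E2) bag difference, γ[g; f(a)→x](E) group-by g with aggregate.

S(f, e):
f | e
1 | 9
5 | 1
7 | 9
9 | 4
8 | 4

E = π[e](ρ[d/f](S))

Stepwise |·|:
  S → 5
  ρ[d/f](S) → 5
  π[e](ρ[d/f](S)) → 5

|E| = 5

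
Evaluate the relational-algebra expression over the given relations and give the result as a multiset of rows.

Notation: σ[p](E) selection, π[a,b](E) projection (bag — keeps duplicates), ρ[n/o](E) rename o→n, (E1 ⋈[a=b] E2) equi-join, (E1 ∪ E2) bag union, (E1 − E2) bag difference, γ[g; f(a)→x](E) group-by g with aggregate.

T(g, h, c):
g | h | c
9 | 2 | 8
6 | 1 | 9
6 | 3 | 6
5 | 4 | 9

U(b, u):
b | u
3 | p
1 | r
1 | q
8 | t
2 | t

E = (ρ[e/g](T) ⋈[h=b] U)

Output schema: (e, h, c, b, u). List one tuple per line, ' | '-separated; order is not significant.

Per-node cardinality:
  T → 4
  ρ[e/g](T) → 4
  U → 5
  (ρ[e/g](T) ⋈[h=b] U) → 4

== RESULT ==
e | h | c | b | u
6 | 1 | 9 | 1 | q
6 | 1 | 9 | 1 | r
6 | 3 | 6 | 3 | p
9 | 2 | 8 | 2 | t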